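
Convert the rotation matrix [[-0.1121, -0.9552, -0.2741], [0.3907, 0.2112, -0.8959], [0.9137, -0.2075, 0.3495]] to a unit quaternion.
0.6018 + 0.286i - 0.4934j + 0.5591k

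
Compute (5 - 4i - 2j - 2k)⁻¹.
0.102 + 0.0816i + 0.0408j + 0.0408k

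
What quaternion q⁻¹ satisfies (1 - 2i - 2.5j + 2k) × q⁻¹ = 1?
0.0656 + 0.1311i + 0.1639j - 0.1311k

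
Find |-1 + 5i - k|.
√27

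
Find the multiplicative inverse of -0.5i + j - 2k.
0.0952i - 0.1905j + 0.381k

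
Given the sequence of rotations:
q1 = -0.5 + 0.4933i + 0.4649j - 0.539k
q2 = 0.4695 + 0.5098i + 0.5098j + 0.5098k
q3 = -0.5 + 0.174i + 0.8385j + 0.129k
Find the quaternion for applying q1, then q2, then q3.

q2 · q1 = -0.4485 - 0.5351i + 0.4896j - 0.5224k
q3 · q2 · q1 = -0.0258 - 0.3117i - 0.599j + 0.7372k
-0.0258 - 0.3117i - 0.599j + 0.7372k


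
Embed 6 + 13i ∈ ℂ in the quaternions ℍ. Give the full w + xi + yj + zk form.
6 + 13i + 0j + 0k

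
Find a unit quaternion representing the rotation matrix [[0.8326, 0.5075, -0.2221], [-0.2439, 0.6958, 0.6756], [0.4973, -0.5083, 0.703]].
0.8988 - 0.3293i - 0.2001j - 0.209k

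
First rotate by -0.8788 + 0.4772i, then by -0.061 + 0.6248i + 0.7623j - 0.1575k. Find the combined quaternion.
-0.2445 - 0.5782i - 0.7451j - 0.2254k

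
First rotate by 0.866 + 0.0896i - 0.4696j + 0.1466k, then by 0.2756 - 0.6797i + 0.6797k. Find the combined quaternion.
0.1999 - 0.2447i + 0.0311j + 0.9482k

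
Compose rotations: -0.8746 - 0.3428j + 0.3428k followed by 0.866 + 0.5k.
-0.9288 + 0.1714i - 0.2969j - 0.1404k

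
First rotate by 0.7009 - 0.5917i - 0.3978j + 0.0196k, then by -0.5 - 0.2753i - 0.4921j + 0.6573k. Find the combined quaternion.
-0.722 + 0.3547i - 0.5295j + 0.2692k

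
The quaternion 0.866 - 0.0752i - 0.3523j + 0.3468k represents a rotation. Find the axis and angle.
axis = (-0.1504, -0.7045, 0.6935), θ = π/3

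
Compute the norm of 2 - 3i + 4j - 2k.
√33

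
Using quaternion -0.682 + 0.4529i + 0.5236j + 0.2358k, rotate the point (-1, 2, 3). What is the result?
(-0.25, 3.399, -1.545)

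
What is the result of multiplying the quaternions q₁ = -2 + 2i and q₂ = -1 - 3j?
2 - 2i + 6j - 6k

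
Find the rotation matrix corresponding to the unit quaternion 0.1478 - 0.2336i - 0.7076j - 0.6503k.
[[-0.8472, 0.5228, 0.0947], [0.1384, 0.0451, 0.9894], [0.513, 0.8513, -0.1105]]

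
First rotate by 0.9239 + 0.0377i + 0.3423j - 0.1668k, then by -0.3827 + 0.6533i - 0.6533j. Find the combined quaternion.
-0.1546 + 0.6981i - 0.6256j + 0.3121k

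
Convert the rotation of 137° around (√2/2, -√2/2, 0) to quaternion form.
0.3665 + 0.6579i - 0.6579j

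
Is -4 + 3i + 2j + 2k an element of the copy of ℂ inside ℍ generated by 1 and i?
No. The quaternion -4 + 3i + 2j + 2k has j-coefficient y = 2 and k-coefficient z = 2, not both zero, so it does not lie in the complex subalgebra spanned by 1 and i.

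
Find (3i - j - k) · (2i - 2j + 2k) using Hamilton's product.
-6 - 4i - 8j - 4k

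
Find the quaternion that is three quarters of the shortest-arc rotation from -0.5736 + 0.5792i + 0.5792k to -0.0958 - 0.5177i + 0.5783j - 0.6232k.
-0.0877 + 0.5802i - 0.4627j + 0.6646k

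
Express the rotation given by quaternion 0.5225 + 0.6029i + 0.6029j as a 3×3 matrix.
[[0.273, 0.727, 0.63], [0.727, 0.273, -0.63], [-0.63, 0.63, -0.454]]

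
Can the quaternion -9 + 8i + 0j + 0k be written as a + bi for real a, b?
Yes. The quaternion -9 + 8i has j- and k-coefficients y = z = 0, so it lies in the complex subalgebra spanned by 1 and i.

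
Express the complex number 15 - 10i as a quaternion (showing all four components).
15 - 10i + 0j + 0k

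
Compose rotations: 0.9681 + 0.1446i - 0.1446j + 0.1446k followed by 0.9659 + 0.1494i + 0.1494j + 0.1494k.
0.9135 + 0.3275i + 0.005j + 0.2411k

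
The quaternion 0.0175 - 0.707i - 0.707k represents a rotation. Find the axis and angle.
axis = (-√2/2, 0, -√2/2), θ = 178°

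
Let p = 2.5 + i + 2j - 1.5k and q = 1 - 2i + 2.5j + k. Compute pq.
1 + 1.75i + 10.25j + 7.5k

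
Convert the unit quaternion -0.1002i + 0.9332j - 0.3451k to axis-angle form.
axis = (-0.1002, 0.9332, -0.3451), θ = π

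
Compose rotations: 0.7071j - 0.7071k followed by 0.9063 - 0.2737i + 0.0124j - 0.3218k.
-0.2363 + 0.2188i + 0.4473j - 0.8344k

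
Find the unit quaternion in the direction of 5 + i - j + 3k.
0.8333 + 0.1667i - 0.1667j + 0.5k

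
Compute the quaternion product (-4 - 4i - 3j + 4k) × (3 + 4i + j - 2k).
15 - 26i - 5j + 28k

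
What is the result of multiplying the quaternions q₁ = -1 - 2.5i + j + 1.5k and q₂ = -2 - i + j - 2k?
1.5 + 2.5i - 9.5j - 2.5k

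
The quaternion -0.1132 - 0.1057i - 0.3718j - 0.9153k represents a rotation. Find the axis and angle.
axis = (-0.1064, -0.3742, -0.9212), θ = 193°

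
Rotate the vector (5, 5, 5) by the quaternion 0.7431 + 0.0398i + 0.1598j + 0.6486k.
(-2.773, 6.401, 5.132)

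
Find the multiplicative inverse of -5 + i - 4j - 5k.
-0.0746 - 0.0149i + 0.0597j + 0.0746k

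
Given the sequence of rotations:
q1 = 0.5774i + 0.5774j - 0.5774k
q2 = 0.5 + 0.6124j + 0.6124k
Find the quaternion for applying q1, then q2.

q2 · q1 = -0.4185i + 0.6423j - 0.6423k
-0.4185i + 0.6423j - 0.6423k


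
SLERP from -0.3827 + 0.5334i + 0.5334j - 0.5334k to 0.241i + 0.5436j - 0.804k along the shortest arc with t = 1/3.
-0.2628 + 0.4504i + 0.5561j - 0.6471k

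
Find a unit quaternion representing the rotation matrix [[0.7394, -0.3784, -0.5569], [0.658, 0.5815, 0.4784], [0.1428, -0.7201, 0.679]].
0.866 - 0.346i - 0.202j + 0.2992k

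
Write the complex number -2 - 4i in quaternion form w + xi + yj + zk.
-2 - 4i + 0j + 0k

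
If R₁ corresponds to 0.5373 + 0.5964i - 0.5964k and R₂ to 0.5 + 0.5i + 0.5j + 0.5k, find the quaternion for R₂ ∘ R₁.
0.2686 + 0.2686i + 0.865j - 0.3277k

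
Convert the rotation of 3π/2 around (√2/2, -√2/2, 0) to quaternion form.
-0.7071 + 0.5i - 0.5j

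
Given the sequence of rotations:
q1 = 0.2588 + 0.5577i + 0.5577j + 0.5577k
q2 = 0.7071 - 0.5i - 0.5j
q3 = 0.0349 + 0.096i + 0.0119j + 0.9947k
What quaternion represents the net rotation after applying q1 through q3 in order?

q2 · q1 = 0.7407 - 0.0139i + 0.5438j + 0.3943k
q3 · q2 · q1 = -0.3715 - 0.4656i - 0.0239j + 0.8029k
-0.3715 - 0.4656i - 0.0239j + 0.8029k


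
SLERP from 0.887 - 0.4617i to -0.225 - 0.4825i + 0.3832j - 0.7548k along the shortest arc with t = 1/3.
0.6504 - 0.6344i + 0.1891j - 0.3724k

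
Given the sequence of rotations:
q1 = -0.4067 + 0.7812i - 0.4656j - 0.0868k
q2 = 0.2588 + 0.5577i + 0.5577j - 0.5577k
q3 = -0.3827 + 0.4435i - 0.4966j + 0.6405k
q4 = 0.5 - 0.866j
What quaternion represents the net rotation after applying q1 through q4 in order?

q2 · q1 = -0.3297 - 0.3327i - 0.7346j - 0.491k
q3 · q2 · q1 = 0.2234 + 0.6954i + 0.4495j - 0.5143k
q4 · q3 · q2 · q1 = 0.501 + 0.7931i + 0.0313j + 0.3451k
0.501 + 0.7931i + 0.0313j + 0.3451k


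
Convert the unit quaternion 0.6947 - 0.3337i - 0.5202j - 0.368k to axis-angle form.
axis = (-0.4639, -0.7232, -0.5116), θ = 92°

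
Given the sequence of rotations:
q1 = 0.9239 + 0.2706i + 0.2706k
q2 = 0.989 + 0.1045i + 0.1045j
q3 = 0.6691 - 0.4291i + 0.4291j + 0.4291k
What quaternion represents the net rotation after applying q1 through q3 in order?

q2 · q1 = 0.8855 + 0.3924i + 0.0683j + 0.2393k
q3 · q2 · q1 = 0.6289 - 0.044i + 0.6967j + 0.3424k
0.6289 - 0.044i + 0.6967j + 0.3424k


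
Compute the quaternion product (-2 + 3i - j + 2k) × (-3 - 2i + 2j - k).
16 - 8i - 2j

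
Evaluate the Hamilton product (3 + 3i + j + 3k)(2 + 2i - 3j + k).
22i - 4j - 2k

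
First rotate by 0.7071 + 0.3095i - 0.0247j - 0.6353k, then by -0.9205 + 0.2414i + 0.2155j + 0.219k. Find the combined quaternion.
-0.5811 - 0.2457i + 0.3963j + 0.667k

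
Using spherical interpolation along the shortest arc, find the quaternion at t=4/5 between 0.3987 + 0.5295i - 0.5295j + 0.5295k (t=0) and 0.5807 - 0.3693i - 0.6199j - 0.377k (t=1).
0.6432 - 0.1888i - 0.7158j - 0.1958k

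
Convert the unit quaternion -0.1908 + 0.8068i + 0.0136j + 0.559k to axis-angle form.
axis = (0.8219, 0.0139, 0.5695), θ = 202°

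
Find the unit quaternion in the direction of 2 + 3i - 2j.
0.4851 + 0.7276i - 0.4851j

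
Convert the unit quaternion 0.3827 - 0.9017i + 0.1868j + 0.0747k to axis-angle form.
axis = (-0.976, 0.2022, 0.0809), θ = 3π/4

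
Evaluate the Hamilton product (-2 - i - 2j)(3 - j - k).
-8 - i - 5j + 3k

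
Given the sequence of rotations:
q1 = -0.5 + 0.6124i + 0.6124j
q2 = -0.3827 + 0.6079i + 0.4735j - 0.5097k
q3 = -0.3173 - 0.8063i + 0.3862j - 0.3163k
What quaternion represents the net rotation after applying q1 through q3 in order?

q2 · q1 = -0.4709 - 0.2262i - 0.7833j + 0.3372k
q3 · q2 · q1 = 0.3762 + 0.3339i + 0.4101j + 0.7609k
0.3762 + 0.3339i + 0.4101j + 0.7609k


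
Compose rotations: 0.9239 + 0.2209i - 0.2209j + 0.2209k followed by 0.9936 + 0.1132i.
0.893 + 0.3241i - 0.2445j + 0.1945k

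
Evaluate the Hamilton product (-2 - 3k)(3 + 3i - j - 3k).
-15 - 9i - 7j - 3k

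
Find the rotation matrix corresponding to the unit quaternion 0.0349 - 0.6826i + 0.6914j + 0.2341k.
[[-0.0657, -0.9602, -0.2713], [-0.9276, -0.0415, 0.3714], [-0.3679, 0.2761, -0.888]]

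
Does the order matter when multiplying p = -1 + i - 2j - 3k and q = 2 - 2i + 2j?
Yes: pq = 4 + 10i - 8k ≠ 4 - 2i - 12j - 4k = qp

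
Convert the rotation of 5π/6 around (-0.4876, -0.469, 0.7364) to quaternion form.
0.2588 - 0.471i - 0.453j + 0.7113k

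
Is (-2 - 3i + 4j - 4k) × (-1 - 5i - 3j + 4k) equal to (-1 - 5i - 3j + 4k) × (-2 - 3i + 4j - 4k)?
No: pq = 15 + 17i + 34j + 25k ≠ 15 + 9i - 30j - 33k = qp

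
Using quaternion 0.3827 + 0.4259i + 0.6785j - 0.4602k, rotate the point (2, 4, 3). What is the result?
(3.414, -1.545, -3.867)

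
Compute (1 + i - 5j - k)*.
1 - i + 5j + k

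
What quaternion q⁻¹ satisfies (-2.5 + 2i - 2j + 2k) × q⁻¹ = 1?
-0.137 - 0.1096i + 0.1096j - 0.1096k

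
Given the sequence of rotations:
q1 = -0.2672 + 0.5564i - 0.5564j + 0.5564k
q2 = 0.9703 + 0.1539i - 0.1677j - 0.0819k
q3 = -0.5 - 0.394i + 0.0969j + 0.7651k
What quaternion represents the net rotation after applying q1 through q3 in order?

q2 · q1 = -0.3926 + 0.3599i - 0.6263j + 0.5694k
q3 · q2 · q1 = -0.0369 + 0.5091i + 0.7748j - 0.3732k
-0.0369 + 0.5091i + 0.7748j - 0.3732k


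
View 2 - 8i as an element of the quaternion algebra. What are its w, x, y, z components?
2 - 8i + 0j + 0k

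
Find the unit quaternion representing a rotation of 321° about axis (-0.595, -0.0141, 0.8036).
-0.9426 - 0.1986i - 0.0047j + 0.2682k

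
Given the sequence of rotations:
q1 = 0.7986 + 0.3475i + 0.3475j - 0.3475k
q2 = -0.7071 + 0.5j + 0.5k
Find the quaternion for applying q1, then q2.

q2 · q1 = -0.5647 - 0.5932i + 0.3273j + 0.4713k
-0.5647 - 0.5932i + 0.3273j + 0.4713k


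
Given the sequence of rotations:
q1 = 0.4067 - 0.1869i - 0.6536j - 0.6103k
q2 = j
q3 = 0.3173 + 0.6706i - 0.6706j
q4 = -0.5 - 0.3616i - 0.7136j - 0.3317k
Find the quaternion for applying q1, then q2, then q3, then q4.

q2 · q1 = 0.6536 - 0.6103i + 0.4067j + 0.1869k
q3 · q2 · q1 = 0.8894 + 0.1193i - 0.4346j - 0.0772k
q4 · q3 · q2 · q1 = -0.7373 - 0.4703i - 0.4849j - 0.0141k
-0.7373 - 0.4703i - 0.4849j - 0.0141k


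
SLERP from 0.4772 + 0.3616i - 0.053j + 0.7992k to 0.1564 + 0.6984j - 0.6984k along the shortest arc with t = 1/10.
0.4263 + 0.3372i - 0.133j + 0.8288k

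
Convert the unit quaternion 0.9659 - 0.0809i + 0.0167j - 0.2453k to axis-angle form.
axis = (-0.3126, 0.0645, -0.9477), θ = π/6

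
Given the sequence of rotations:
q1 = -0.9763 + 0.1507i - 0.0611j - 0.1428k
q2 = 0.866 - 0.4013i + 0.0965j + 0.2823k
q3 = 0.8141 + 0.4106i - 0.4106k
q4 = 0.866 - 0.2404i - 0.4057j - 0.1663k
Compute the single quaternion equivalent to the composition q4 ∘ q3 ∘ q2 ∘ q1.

q2 · q1 = -0.7388 + 0.5258i - 0.1619j - 0.3893k
q3 · q2 · q1 = -0.9772 + 0.0582i - 0.1878j - 0.0801k
q4 · q3 · q2 · q1 = -0.9218 + 0.2866i + 0.2049j + 0.1619k
-0.9218 + 0.2866i + 0.2049j + 0.1619k


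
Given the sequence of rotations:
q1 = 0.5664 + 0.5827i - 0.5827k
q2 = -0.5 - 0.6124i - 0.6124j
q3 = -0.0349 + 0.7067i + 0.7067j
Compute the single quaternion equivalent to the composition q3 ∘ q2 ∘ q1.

q2 · q1 = 0.0736 - 0.2814i - 0.7037j + 0.6482k
q3 · q2 · q1 = 0.6936 + 0.5199i - 0.3815j - 0.3211k
0.6936 + 0.5199i - 0.3815j - 0.3211k


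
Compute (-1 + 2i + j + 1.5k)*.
-1 - 2i - j - 1.5k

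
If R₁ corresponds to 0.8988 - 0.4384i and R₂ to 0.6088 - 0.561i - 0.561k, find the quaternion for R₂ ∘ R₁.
0.3012 - 0.7711i + 0.2459j - 0.5042k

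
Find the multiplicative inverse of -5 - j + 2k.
-0.1667 + 0.0333j - 0.0667k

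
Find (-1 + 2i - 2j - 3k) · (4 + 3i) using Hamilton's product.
-10 + 5i - 17j - 6k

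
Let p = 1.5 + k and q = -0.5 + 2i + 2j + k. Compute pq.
-1.75 + i + 5j + k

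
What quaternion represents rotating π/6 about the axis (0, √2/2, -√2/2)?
0.9659 + 0.183j - 0.183k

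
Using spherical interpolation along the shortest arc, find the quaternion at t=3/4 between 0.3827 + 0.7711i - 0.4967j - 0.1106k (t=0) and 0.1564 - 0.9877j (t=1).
0.2385 + 0.2258i - 0.944j - 0.0324k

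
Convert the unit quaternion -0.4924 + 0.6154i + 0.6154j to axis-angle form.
axis = (√2/2, √2/2, 0), θ = 239°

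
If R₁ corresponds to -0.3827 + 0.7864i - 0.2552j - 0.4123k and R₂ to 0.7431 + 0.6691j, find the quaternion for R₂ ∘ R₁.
-0.1136 + 0.3085i - 0.4457j - 0.8326k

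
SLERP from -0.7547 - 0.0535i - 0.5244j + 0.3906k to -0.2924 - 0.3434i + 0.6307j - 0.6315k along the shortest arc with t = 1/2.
-0.2826 + 0.1772i - 0.706j + 0.6247k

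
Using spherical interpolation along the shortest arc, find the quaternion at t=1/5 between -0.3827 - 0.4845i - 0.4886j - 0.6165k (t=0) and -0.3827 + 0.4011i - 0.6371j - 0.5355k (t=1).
-0.412 - 0.3169i - 0.5603j - 0.6449k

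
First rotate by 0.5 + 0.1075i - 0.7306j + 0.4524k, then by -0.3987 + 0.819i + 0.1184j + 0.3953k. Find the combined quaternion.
-0.3797 + 0.709i + 0.0225j - 0.5938k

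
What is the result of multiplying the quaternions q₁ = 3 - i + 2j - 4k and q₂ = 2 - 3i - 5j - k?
9 - 33i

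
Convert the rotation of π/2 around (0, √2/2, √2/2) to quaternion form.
0.7071 + 0.5j + 0.5k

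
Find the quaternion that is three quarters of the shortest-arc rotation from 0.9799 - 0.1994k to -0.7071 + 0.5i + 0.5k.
0.8099 - 0.3872i - 0.4406k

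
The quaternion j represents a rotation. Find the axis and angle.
axis = (0, 1, 0), θ = π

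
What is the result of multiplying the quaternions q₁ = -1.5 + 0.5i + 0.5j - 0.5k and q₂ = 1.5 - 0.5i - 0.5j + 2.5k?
-0.5 + 2.5i + 0.5j - 4.5k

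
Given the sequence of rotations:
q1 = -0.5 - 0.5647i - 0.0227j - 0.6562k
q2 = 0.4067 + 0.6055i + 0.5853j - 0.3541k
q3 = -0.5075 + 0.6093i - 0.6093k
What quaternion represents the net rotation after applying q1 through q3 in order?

q2 · q1 = -0.0805 - 0.9245i + 0.2954j + 0.2269k
q3 · q2 · q1 = 0.7424 + 0.6001i + 0.2751j + 0.1139k
0.7424 + 0.6001i + 0.2751j + 0.1139k


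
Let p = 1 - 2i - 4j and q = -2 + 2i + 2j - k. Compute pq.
10 + 10i + 8j + 3k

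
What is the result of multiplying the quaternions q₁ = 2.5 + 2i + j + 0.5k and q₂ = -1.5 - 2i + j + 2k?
-1.75 - 6.5i - 4j + 8.25k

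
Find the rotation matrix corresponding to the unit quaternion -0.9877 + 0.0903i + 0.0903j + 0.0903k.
[[0.9674, 0.1947, -0.1621], [-0.1621, 0.9674, 0.1947], [0.1947, -0.1621, 0.9674]]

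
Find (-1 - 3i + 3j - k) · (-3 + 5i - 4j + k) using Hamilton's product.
31 + 3i - 7j - k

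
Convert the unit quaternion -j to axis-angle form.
axis = (0, -1, 0), θ = π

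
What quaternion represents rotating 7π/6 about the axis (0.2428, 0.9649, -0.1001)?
-0.2588 + 0.2345i + 0.932j - 0.0967k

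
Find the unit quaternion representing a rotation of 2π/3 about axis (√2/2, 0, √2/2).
0.5 + 0.6124i + 0.6124k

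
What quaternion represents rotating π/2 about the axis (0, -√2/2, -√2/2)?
0.7071 - 0.5j - 0.5k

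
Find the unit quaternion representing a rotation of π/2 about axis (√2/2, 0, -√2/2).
0.7071 + 0.5i - 0.5k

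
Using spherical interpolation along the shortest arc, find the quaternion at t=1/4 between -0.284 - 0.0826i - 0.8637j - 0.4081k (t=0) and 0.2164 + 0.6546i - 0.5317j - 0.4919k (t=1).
-0.1664 + 0.1253i - 0.8552j - 0.4747k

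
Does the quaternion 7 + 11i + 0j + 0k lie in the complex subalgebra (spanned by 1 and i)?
Yes. The quaternion 7 + 11i has j- and k-coefficients y = z = 0, so it lies in the complex subalgebra spanned by 1 and i.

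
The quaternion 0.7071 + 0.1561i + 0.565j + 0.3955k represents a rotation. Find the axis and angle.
axis = (0.2208, 0.799, 0.5593), θ = π/2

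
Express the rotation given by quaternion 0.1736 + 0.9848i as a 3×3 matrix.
[[1, 0, 0], [0, -0.9397, -0.3419], [0, 0.3419, -0.9397]]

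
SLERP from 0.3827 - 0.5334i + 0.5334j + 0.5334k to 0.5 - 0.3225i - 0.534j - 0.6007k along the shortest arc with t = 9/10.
-0.427 + 0.2363i + 0.5844j + 0.6483k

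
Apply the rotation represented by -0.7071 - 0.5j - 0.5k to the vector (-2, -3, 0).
(2.121, -2.914, -0.086)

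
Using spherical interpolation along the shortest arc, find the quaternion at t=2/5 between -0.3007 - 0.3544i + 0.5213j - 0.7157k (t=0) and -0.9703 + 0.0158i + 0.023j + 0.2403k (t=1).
-0.7652 - 0.2636i + 0.4132j - 0.4176k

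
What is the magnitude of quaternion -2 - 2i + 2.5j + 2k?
4.272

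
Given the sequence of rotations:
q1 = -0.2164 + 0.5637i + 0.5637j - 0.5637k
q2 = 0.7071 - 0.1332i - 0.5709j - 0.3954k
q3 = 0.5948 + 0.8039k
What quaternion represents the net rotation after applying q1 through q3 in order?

q2 · q1 = 0.021 + 0.9721i + 0.2242j - 0.0663k
q3 · q2 · q1 = 0.0658 + 0.398i + 0.9148j - 0.0226k
0.0658 + 0.398i + 0.9148j - 0.0226k


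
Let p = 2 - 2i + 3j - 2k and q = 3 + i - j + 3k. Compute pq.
17 + 3i + 11j - k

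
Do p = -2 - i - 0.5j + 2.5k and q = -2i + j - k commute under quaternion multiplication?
No: pq = 1 + 2i - 8j ≠ 1 + 6i + 4j + 4k = qp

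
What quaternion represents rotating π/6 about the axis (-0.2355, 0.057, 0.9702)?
0.9659 - 0.061i + 0.0148j + 0.2511k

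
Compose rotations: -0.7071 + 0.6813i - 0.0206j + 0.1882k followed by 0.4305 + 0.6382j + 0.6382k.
-0.4114 + 0.4266i - 0.0253j - 0.8051k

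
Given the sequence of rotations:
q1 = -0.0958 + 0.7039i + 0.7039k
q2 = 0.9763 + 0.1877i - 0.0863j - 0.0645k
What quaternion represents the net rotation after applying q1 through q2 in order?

q2 · q1 = -0.1803 + 0.6085i - 0.1693j + 0.7541k
-0.1803 + 0.6085i - 0.1693j + 0.7541k


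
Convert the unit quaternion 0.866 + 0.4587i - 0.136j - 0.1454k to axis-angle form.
axis = (0.9173, -0.272, -0.2908), θ = π/3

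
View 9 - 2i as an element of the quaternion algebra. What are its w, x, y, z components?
9 - 2i + 0j + 0k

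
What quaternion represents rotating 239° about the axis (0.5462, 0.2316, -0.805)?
-0.4924 + 0.4754i + 0.2016j - 0.7006k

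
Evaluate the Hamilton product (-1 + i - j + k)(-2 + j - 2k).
5 - i + 3j + k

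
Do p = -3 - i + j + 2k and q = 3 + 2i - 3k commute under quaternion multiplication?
No: pq = -1 - 12i + 4j + 13k ≠ -1 - 6i + 2j + 17k = qp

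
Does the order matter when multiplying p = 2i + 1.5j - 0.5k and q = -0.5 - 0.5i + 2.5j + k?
Yes: pq = -2.25 + 1.75i - 2.5j + 6k ≠ -2.25 - 3.75i + j - 5.5k = qp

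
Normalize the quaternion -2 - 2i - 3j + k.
-0.4714 - 0.4714i - 0.7071j + 0.2357k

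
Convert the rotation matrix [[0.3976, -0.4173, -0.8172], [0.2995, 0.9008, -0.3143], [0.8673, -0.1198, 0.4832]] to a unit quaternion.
0.8339 + 0.0583i - 0.505j + 0.2149k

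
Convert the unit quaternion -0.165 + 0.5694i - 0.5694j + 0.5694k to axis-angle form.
axis = (√3/3, -√3/3, √3/3), θ = 199°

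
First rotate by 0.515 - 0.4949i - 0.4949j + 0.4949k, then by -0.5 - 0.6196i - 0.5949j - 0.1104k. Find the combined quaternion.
-0.8039 - 0.4207i + 0.3024j - 0.2921k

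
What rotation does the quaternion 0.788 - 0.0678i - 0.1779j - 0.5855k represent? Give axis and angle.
axis = (-0.1101, -0.289, -0.951), θ = 76°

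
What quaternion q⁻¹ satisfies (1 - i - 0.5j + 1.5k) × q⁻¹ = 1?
0.2222 + 0.2222i + 0.1111j - 0.3333k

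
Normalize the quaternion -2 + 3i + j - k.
-0.5164 + 0.7746i + 0.2582j - 0.2582k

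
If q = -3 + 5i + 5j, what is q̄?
-3 - 5i - 5j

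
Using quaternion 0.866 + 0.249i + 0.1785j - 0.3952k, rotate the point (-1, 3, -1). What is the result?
(1.584, 2.859, 0.564)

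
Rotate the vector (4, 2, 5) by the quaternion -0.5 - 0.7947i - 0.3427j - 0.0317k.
(6.044, -2.09, -2.026)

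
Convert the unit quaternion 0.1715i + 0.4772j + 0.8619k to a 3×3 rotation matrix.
[[-0.9412, 0.1637, 0.2956], [0.1637, -0.5446, 0.8226], [0.2956, 0.8226, 0.4857]]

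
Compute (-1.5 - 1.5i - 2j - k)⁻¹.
-0.1579 + 0.1579i + 0.2105j + 0.1053k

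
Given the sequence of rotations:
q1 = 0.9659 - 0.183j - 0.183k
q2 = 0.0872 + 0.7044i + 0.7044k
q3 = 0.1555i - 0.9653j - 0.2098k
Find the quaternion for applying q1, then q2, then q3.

q2 · q1 = 0.2131 + 0.8093i + 0.1129j + 0.5355k
q3 · q2 · q1 = 0.0955 - 0.4601i - 0.4588j + 0.7541k
0.0955 - 0.4601i - 0.4588j + 0.7541k


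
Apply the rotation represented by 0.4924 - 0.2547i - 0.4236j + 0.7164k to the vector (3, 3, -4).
(0.503, 3.72, -4.462)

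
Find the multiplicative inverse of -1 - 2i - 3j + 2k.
-0.0556 + 0.1111i + 0.1667j - 0.1111k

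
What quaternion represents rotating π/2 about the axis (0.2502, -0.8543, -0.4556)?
0.7071 + 0.1769i - 0.6041j - 0.3222k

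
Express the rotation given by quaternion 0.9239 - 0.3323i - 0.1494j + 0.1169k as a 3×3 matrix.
[[0.928, -0.1167, -0.3538], [0.3153, 0.7518, 0.5791], [0.1984, -0.649, 0.7345]]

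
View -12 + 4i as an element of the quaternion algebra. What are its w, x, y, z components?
-12 + 4i + 0j + 0k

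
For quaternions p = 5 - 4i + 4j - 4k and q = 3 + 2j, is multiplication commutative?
No: pq = 7 - 4i + 22j - 20k ≠ 7 - 20i + 22j - 4k = qp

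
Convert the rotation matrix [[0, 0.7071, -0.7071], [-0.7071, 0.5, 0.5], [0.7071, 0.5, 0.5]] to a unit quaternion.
0.7071 - 0.5j - 0.5k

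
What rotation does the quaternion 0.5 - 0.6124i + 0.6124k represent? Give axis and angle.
axis = (-√2/2, 0, √2/2), θ = 2π/3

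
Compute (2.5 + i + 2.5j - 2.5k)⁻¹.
0.1266 - 0.0506i - 0.1266j + 0.1266k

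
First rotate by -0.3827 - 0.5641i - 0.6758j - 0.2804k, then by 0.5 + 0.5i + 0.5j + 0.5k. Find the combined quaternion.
0.5688 - 0.2757i - 0.6711j - 0.3874k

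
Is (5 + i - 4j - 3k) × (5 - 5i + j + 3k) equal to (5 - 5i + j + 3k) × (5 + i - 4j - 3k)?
No: pq = 43 - 29i - 3j - 19k ≠ 43 - 11i - 27j + 19k = qp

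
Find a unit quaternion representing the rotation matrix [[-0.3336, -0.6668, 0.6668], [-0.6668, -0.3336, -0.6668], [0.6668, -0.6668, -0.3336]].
0.5774i - 0.5774j + 0.5774k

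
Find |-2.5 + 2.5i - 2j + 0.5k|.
4.093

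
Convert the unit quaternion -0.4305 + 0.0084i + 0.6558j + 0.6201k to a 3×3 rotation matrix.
[[-0.6292, 0.5449, -0.5542], [-0.5229, 0.2308, 0.8206], [0.5751, 0.8061, 0.1397]]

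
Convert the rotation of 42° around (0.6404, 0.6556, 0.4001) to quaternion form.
0.9336 + 0.2295i + 0.2349j + 0.1434k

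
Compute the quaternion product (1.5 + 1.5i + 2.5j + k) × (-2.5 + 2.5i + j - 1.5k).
-8.5 - 4.75i - 9.5k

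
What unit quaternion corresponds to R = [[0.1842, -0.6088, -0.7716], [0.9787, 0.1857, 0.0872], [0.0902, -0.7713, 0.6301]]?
0.7071 - 0.3035i - 0.3047j + 0.5613k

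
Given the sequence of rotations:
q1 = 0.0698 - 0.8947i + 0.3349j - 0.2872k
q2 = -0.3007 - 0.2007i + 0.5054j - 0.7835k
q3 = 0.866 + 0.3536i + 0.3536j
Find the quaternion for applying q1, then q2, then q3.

q2 · q1 = -0.5948 + 0.3723i + 0.5779j + 0.4166k
q3 · q2 · q1 = -0.8511 + 0.2594i + 0.1428j + 0.4335k
-0.8511 + 0.2594i + 0.1428j + 0.4335k


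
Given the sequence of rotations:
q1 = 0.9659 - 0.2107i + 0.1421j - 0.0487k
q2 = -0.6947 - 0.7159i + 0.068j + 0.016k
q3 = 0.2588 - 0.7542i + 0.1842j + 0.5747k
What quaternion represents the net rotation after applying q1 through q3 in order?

q2 · q1 = -0.8307 - 0.5507i - 0.0713j - 0.0381k
q3 · q2 · q1 = -0.5953 + 0.518i - 0.5167j - 0.3321k
-0.5953 + 0.518i - 0.5167j - 0.3321k


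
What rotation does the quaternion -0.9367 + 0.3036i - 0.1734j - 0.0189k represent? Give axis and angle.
axis = (0.8671, -0.4952, -0.054), θ = 319°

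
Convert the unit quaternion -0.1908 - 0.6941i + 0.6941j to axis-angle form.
axis = (-√2/2, √2/2, 0), θ = 202°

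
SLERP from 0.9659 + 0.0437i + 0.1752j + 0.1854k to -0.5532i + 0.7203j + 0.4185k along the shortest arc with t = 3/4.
0.3344 - 0.4706i + 0.6931j + 0.4316k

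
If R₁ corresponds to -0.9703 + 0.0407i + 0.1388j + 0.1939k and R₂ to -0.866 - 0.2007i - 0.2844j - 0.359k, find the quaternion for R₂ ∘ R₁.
0.9575 + 0.1542i + 0.1801j + 0.1641k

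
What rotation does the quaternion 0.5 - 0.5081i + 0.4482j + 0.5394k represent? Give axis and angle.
axis = (-0.5867, 0.5175, 0.6228), θ = 2π/3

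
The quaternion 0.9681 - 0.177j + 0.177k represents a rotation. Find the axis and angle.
axis = (0, -√2/2, √2/2), θ = 29°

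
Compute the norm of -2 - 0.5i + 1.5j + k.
2.739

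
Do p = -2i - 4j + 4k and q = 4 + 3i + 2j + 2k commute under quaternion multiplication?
No: pq = 6 - 24i + 24k ≠ 6 + 8i - 32j + 8k = qp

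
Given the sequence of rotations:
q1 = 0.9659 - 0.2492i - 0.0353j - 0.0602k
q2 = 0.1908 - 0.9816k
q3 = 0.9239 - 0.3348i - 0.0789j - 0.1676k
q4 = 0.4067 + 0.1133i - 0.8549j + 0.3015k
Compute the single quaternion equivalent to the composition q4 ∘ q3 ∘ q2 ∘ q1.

q2 · q1 = 0.1252 - 0.0822i + 0.2379j - 0.9596k
q3 · q2 · q1 = -0.0539 - 0.0023i - 0.0976j - 0.9937k
q4 · q3 · q2 · q1 = 0.1945 + 0.8719i + 0.1183j - 0.4334k
0.1945 + 0.8719i + 0.1183j - 0.4334k


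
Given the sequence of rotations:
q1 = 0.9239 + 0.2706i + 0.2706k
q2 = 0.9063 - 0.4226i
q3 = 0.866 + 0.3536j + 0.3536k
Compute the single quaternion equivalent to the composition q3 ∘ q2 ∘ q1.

q2 · q1 = 0.9517 - 0.1452i + 0.1144j + 0.2452k
q3 · q2 · q1 = 0.697 - 0.0795i + 0.3842j + 0.6002k
0.697 - 0.0795i + 0.3842j + 0.6002k


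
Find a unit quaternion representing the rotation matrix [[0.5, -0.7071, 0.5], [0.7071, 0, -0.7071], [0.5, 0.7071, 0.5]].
0.7071 + 0.5i + 0.5k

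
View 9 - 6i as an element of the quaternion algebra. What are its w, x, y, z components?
9 - 6i + 0j + 0k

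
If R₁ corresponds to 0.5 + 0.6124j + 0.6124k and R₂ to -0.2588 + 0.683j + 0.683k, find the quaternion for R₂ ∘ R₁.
-0.9659 + 0.183j + 0.183k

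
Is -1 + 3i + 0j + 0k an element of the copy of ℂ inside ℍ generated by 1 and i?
Yes. The quaternion -1 + 3i has j- and k-coefficients y = z = 0, so it lies in the complex subalgebra spanned by 1 and i.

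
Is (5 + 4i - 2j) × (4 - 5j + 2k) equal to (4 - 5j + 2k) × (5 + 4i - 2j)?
No: pq = 10 + 12i - 41j - 10k ≠ 10 + 20i - 25j + 30k = qp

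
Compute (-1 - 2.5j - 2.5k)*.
-1 + 2.5j + 2.5k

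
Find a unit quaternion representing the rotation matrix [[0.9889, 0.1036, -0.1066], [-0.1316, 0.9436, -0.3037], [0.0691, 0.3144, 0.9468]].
0.9848 + 0.1569i - 0.0446j - 0.0597k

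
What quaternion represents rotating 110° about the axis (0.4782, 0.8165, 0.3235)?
0.5736 + 0.3917i + 0.6688j + 0.265k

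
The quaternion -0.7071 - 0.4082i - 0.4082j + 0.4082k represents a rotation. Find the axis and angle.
axis = (-√3/3, -√3/3, √3/3), θ = 3π/2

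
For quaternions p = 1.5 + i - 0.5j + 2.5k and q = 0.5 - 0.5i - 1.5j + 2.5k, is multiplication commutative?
No: pq = -5.75 + 2.25i - 6.25j + 3.25k ≠ -5.75 - 2.75i + 1.25j + 6.75k = qp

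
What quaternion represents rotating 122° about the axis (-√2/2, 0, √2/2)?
0.4848 - 0.6184i + 0.6184k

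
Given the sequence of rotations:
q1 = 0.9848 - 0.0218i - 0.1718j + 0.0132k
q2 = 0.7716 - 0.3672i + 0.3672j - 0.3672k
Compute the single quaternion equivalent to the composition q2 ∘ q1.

q2 · q1 = 0.8198 - 0.4367i + 0.2419j - 0.2803k
0.8198 - 0.4367i + 0.2419j - 0.2803k


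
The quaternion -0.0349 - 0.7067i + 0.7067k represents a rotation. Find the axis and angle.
axis = (-√2/2, 0, √2/2), θ = 184°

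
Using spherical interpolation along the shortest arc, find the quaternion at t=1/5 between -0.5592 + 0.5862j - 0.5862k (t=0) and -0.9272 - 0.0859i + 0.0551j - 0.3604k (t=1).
-0.6623 - 0.0186i + 0.4955j - 0.5617k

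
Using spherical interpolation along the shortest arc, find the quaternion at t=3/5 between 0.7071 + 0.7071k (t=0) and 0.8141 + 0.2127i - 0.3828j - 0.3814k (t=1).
0.9452 + 0.1533i - 0.2758j + 0.0838k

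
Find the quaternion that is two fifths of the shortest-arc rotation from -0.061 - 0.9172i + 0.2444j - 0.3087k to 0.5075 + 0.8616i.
-0.252 - 0.936i + 0.1526j - 0.1928k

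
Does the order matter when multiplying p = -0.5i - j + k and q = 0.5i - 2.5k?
Yes: pq = 2.75 + 2.5i - 0.75j + 0.5k ≠ 2.75 - 2.5i + 0.75j - 0.5k = qp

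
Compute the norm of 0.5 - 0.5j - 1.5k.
1.658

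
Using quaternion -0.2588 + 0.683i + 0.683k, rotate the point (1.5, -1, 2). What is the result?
(1.613, 1.043, 1.887)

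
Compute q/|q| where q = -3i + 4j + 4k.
-0.4685i + 0.6247j + 0.6247k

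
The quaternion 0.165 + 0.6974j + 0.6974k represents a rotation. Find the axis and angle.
axis = (0, √2/2, √2/2), θ = 161°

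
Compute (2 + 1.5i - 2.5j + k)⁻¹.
0.1481 - 0.1111i + 0.1852j - 0.0741k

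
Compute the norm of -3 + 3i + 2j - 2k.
√26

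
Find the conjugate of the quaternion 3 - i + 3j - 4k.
3 + i - 3j + 4k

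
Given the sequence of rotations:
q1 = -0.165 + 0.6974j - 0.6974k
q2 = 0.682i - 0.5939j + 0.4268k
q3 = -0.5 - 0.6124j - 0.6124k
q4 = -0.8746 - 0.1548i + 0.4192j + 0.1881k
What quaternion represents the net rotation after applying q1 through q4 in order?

q2 · q1 = 0.7118 + 0.004i + 0.5736j + 0.4052k
q3 · q2 · q1 = 0.2435 + 0.1011i - 0.7252j - 0.6361k
q4 · q3 · q2 · q1 = 0.2263 - 0.2564i + 0.6569j + 0.672k
0.2263 - 0.2564i + 0.6569j + 0.672k


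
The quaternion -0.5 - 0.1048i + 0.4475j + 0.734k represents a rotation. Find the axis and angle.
axis = (-0.121, 0.5167, 0.8476), θ = 4π/3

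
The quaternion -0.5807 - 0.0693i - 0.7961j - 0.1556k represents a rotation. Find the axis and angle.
axis = (-0.0851, -0.9779, -0.1911), θ = 251°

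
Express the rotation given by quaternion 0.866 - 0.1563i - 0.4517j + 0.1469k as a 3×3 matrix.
[[0.5488, -0.1132, -0.8283], [0.3956, 0.908, 0.138], [0.7364, -0.4034, 0.5431]]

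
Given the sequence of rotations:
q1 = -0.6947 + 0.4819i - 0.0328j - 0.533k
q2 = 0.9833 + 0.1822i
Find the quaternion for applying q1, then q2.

q2 · q1 = -0.7709 + 0.3473i + 0.0649j - 0.5301k
-0.7709 + 0.3473i + 0.0649j - 0.5301k


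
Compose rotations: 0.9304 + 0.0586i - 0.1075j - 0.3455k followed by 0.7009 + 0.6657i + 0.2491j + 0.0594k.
0.6604 + 0.5808i + 0.3899j - 0.2731k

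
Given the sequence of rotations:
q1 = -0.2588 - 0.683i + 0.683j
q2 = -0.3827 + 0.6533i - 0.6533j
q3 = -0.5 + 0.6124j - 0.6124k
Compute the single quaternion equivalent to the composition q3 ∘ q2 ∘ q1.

q2 · q1 = 0.9915 + 0.0923i - 0.0923j
q3 · q2 · q1 = -0.4392 - 0.1027i + 0.5968j - 0.6637k
-0.4392 - 0.1027i + 0.5968j - 0.6637k


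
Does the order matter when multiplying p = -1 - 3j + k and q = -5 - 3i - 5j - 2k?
Yes: pq = -8 + 14i + 17j - 12k ≠ -8 - 8i + 23j + 6k = qp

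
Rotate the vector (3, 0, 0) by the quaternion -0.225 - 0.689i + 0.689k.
(0.152, -0.93, -2.848)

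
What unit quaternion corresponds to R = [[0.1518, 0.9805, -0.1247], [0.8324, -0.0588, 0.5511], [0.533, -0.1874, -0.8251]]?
-0.2588 + 0.7134i + 0.6353j + 0.1431k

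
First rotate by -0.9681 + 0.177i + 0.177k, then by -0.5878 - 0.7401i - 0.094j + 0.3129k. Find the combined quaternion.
0.6447 + 0.5958i + 0.2774j - 0.3903k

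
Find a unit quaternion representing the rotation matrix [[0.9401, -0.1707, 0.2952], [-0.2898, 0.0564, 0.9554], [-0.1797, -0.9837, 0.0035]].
0.7071 - 0.6856i + 0.1679j - 0.0421k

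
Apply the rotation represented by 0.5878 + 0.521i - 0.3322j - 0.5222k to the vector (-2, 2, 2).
(-1.802, 1.212, 2.699)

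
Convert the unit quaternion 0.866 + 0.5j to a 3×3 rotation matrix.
[[0.5, 0, 0.866], [0, 1, 0], [-0.866, 0, 0.5]]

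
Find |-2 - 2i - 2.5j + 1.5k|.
4.062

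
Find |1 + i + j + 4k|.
√19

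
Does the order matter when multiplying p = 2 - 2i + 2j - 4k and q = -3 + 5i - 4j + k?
Yes: pq = 16 + 2i - 32j + 12k ≠ 16 + 30i + 4j + 16k = qp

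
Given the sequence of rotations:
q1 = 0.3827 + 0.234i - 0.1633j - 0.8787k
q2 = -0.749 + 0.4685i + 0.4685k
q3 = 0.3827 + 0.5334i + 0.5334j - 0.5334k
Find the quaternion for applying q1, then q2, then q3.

q2 · q1 = 0.0154 + 0.0805i + 0.6436j + 0.7609k
q3 · q2 · q1 = 0.0255 + 0.7882i - 0.1943j + 0.5833k
0.0255 + 0.7882i - 0.1943j + 0.5833k


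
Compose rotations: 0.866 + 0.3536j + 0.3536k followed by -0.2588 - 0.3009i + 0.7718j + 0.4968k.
-0.6727 - 0.1633i + 0.6833j + 0.2323k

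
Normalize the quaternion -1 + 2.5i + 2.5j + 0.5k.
-0.2697 + 0.6742i + 0.6742j + 0.1348k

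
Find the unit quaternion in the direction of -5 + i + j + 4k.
-0.7625 + 0.1525i + 0.1525j + 0.61k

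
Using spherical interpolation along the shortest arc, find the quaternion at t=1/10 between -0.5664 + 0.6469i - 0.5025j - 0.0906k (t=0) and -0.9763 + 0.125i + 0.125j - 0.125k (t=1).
-0.6392 + 0.6146i - 0.4515j - 0.0986k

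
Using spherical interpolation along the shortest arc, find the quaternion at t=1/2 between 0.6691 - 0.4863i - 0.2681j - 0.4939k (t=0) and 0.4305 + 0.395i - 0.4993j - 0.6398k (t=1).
0.6254 - 0.0519i - 0.4364j - 0.6448k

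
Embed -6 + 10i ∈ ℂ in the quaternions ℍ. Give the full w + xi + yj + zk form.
-6 + 10i + 0j + 0k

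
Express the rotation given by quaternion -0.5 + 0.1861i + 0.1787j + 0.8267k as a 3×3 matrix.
[[-0.4307, 0.8932, 0.129], [-0.7602, -0.4361, 0.4816], [0.4864, 0.1094, 0.8669]]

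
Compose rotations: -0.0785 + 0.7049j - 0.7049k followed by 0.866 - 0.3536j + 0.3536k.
0.4305 + 0.6382j - 0.6382k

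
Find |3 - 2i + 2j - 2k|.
√21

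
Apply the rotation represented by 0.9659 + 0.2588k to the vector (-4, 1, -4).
(-3.964, -1.134, -4)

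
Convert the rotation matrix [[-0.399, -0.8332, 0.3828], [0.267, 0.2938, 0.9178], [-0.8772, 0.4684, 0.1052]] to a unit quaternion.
0.5 - 0.2247i + 0.63j + 0.5501k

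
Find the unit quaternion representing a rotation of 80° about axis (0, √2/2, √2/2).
0.766 + 0.4545j + 0.4545k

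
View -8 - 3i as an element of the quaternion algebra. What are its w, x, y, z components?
-8 - 3i + 0j + 0k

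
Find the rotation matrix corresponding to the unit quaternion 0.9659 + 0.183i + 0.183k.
[[0.933, -0.3535, 0.067], [0.3535, 0.866, -0.3535], [0.067, 0.3535, 0.933]]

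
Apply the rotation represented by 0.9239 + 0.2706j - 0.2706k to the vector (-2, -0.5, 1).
(-1.164, 0.427, 1.927)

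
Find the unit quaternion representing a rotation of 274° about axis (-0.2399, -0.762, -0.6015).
-0.7314 - 0.1636i - 0.5197j - 0.4102k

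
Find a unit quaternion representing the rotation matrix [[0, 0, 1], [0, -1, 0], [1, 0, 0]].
0.7071i + 0.7071k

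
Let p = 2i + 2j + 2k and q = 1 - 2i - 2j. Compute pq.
8 + 6i - 2j + 2k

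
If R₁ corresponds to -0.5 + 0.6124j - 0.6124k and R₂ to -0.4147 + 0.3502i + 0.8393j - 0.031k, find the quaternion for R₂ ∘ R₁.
-0.3256 - 0.6701i - 0.4591j + 0.4839k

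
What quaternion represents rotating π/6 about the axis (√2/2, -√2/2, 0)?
0.9659 + 0.183i - 0.183j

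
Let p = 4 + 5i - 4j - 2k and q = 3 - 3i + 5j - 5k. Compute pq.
37 + 33i + 39j - 13k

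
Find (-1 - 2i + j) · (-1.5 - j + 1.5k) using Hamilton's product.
2.5 + 4.5i + 2.5j + 0.5k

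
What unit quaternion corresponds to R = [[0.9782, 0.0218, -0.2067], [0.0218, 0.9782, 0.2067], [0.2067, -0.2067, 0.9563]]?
0.989 - 0.1045i - 0.1045j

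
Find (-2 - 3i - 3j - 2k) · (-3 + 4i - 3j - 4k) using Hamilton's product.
1 + 7i - 5j + 35k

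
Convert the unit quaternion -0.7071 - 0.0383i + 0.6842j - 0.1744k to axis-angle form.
axis = (-0.0542, 0.9676, -0.2466), θ = 3π/2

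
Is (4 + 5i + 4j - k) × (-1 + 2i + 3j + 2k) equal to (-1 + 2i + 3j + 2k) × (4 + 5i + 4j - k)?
No: pq = -24 + 14i - 4j + 16k ≠ -24 - 8i + 20j + 2k = qp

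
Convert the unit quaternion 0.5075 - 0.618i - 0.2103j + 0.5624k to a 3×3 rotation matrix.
[[0.279, -0.3109, -0.9086], [0.8308, -0.3964, 0.3907], [-0.4817, -0.8638, 0.1477]]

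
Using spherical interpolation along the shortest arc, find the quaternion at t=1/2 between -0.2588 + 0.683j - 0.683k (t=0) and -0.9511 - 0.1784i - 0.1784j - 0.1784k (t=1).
-0.7664 - 0.113i + 0.3196j - 0.5456k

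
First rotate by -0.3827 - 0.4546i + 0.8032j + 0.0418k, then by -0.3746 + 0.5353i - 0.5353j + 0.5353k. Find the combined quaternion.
0.7943 - 0.4869i - 0.3617j - 0.0339k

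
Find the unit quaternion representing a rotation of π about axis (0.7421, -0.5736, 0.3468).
0.7421i - 0.5736j + 0.3468k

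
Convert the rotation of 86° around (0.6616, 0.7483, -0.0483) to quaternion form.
0.7314 + 0.4512i + 0.5103j - 0.0329k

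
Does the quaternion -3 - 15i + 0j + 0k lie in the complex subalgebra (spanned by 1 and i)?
Yes. The quaternion -3 - 15i has j- and k-coefficients y = z = 0, so it lies in the complex subalgebra spanned by 1 and i.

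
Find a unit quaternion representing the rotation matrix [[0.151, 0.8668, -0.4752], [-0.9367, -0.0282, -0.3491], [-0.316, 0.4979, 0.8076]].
0.6947 + 0.3048i - 0.0573j - 0.649k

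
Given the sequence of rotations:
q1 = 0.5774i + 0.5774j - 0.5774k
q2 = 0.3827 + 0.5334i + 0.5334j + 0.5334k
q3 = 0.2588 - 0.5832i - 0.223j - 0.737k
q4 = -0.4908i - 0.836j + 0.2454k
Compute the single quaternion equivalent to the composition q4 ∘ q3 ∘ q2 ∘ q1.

q2 · q1 = -0.308 - 0.395i + 0.8369j - 0.221k
q3 · q2 · q1 = -0.2863 + 0.7435i + 0.4475j - 0.4064k
q4 · q3 · q2 · q1 = 0.8388 + 0.3704i + 0.2223j + 0.3317k
0.8388 + 0.3704i + 0.2223j + 0.3317k


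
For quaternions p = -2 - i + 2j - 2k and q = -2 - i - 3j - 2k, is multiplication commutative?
No: pq = 5 - 6i + 2j + 13k ≠ 5 + 14i + 2j + 3k = qp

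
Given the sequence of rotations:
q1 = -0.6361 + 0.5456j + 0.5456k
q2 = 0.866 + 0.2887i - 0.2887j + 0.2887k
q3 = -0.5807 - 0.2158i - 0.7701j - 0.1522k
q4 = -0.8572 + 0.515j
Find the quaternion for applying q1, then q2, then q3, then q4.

q2 · q1 = -0.5509 - 0.4987i + 0.4986j + 0.4464k
q3 · q2 · q1 = 0.6642 + 0.1406i + 0.3069j - 0.667k
q4 · q3 · q2 · q1 = -0.7274 - 0.464i + 0.079j + 0.4993k
-0.7274 - 0.464i + 0.079j + 0.4993k


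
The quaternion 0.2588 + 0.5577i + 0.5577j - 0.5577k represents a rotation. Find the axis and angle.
axis = (√3/3, √3/3, -√3/3), θ = 5π/6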